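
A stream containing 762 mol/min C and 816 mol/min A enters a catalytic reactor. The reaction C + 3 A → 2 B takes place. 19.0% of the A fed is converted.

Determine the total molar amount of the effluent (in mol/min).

1470 mol/min

A reacted = 0.19 × 816 = 155 mol/min; ν_A = −3, so ξ = 155/3 = 51.68 mol/min.
Outlet amounts (n = n₀ + ν ξ):
  C: 762 − 1(51.68) = 710.3
  A: 816 − 3(51.68) = 661
  B: 0 + 2(51.68) = 103.4
Total out = 710.3 + 661 + 103.4 = 1475 mol/min.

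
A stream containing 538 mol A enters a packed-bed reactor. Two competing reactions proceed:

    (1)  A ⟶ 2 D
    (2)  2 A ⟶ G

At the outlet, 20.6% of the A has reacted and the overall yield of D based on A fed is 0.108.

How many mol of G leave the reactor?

Yield of D: 2ξ₁ / 538 = 0.108 → ξ₁ = 29.05 mol.
Conversion of A: 1ξ₁ + 2ξ₂ = 0.206 × 538 = 110.8 → ξ₂ = 40.89 mol.
Outlet amounts (n = n₀ + Σ ν·ξ):
  A: 538 − 1(29.05) − 2(40.89) = 427.2
  D: 0 + 2(29.05) = 58.1
  G: 0 + 1(40.89) = 40.89

40.9 mol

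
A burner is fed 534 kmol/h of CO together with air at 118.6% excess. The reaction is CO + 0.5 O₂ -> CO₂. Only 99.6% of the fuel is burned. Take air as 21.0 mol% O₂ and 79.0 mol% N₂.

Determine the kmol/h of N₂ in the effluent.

Stoichiometric O₂ = 0.5 × 534 = 267 kmol/h; O₂ fed = 267 × 2.186 = 583.7 kmol/h.
N₂ fed = 583.7 × 79/21 = 2196 kmol/h.
Fuel reacted = 0.996 × 534 → ξ = 531.9 kmol/h.
Outlet (n = n₀ + ν ξ):
  CO: 534 − 1(531.9) = 2.136
  O₂: 583.7 − 0.5(531.9) = 317.7
  N₂: 2196 (inert)
  CO₂: 0 + 1(531.9) = 531.9

2200 kmol/h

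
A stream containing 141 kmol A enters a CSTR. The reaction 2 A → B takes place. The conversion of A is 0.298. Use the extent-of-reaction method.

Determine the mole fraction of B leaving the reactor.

0.175

A reacted = 0.298 × 141 = 42.02 kmol; ν_A = −2, so ξ = 42.02/2 = 21.01 kmol.
Outlet amounts (n = n₀ + ν ξ):
  A: 141 − 2(21.01) = 98.98
  B: 0 + 1(21.01) = 21.01
Total out = 120 kmol; y_B = 21.01 / 120 = 0.1751.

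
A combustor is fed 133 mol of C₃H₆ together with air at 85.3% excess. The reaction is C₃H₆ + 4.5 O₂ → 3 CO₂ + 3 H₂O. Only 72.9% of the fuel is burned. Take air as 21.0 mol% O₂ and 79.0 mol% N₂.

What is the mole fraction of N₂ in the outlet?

Stoichiometric O₂ = 4.5 × 133 = 598.5 mol; O₂ fed = 598.5 × 1.853 = 1109 mol.
N₂ fed = 1109 × 79/21 = 4172 mol.
Fuel reacted = 0.729 × 133 → ξ = 96.96 mol.
Outlet (n = n₀ + ν ξ):
  C₃H₆: 133 − 1(96.96) = 36.04
  O₂: 1109 − 4.5(96.96) = 672.7
  N₂: 4172 (inert)
  CO₂: 0 + 3(96.96) = 290.9
  H₂O: 0 + 3(96.96) = 290.9
Total out = 5463 mol; y_N₂ = 4172 / 5463 = 0.7638.

0.764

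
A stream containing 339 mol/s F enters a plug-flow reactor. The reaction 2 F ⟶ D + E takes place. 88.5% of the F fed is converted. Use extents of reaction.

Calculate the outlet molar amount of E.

F reacted = 0.885 × 339 = 300 mol/s; ν_F = −2, so ξ = 300/2 = 150 mol/s.
Outlet amounts (n = n₀ + ν ξ):
  F: 339 − 2(150) = 38.99
  D: 0 + 1(150) = 150
  E: 0 + 1(150) = 150

150 mol/s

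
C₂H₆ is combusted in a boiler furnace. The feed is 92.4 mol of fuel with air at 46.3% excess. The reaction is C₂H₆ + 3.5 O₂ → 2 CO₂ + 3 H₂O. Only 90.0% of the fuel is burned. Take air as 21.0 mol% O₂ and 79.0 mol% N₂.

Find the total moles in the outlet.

Stoichiometric O₂ = 3.5 × 92.4 = 323.4 mol; O₂ fed = 323.4 × 1.463 = 473.1 mol.
N₂ fed = 473.1 × 79/21 = 1780 mol.
Fuel reacted = 0.9 × 92.4 → ξ = 83.16 mol.
Outlet (n = n₀ + ν ξ):
  C₂H₆: 92.4 − 1(83.16) = 9.24
  O₂: 473.1 − 3.5(83.16) = 182.1
  N₂: 1780 (inert)
  CO₂: 0 + 2(83.16) = 166.3
  H₂O: 0 + 3(83.16) = 249.5
Total out = 9.24 + 182.1 + 1780 + 166.3 + 249.5 = 2387 mol.

2390 mol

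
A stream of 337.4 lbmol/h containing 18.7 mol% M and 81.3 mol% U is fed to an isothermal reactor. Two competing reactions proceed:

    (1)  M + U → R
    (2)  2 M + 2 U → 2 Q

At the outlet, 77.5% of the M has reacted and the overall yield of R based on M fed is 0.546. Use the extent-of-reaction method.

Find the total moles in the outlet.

Yield of R: 1ξ₁ / 63.09 = 0.546 → ξ₁ = 34.45 lbmol/h.
Conversion of M: 1ξ₁ + 2ξ₂ = 0.775 × 63.09 = 48.9 → ξ₂ = 7.224 lbmol/h.
Outlet amounts (n = n₀ + Σ ν·ξ):
  M: 63.09 − 1(34.45) − 2(7.224) = 14.2
  U: 274.3 − 1(34.45) − 2(7.224) = 225.4
  R: 0 + 1(34.45) = 34.45
  Q: 0 + 2(7.224) = 14.45
Total out = 14.2 + 225.4 + 34.45 + 14.45 = 288.5 lbmol/h.

289 lbmol/h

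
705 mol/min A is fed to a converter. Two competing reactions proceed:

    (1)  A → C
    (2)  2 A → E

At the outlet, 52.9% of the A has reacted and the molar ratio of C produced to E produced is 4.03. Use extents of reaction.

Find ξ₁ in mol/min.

Conversion of A: A consumed = 0.529 × 705 = 372.9 mol/min = 1ξ₁ + 2ξ₂.
Selectivity: 1ξ₁ / (1ξ₂) = 4.03 → ξ₁ = 4.03 ξ₂.
Substitute: (1·4.03 + 2) ξ₂ = 372.9 → ξ₂ = 61.85 mol/min, ξ₁ = 249.2 mol/min.
Outlet amounts (n = n₀ + Σ ν·ξ):
  A: 705 − 1(249.2) − 2(61.85) = 332.1
  C: 0 + 1(249.2) = 249.2
  E: 0 + 1(61.85) = 61.85

ξ₁ = 249 mol/min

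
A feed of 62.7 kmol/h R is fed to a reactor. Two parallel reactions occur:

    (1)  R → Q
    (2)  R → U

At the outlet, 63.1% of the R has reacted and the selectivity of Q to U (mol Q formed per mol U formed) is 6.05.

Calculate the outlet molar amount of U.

5.61 kmol/h

Conversion of R: R consumed = 0.631 × 62.7 = 39.56 kmol/h = 1ξ₁ + 1ξ₂.
Selectivity: 1ξ₁ / (1ξ₂) = 6.05 → ξ₁ = 6.05 ξ₂.
Substitute: (1·6.05 + 1) ξ₂ = 39.56 → ξ₂ = 5.612 kmol/h, ξ₁ = 33.95 kmol/h.
Outlet amounts (n = n₀ + Σ ν·ξ):
  R: 62.7 − 1(33.95) − 1(5.612) = 23.14
  Q: 0 + 1(33.95) = 33.95
  U: 0 + 1(5.612) = 5.612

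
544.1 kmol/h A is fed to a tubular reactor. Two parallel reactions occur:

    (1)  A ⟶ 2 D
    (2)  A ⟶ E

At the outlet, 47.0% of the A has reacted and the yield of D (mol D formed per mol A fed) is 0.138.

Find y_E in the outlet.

Yield of D: 2ξ₁ / 544.1 = 0.138 → ξ₁ = 37.54 kmol/h.
Conversion of A: 1ξ₁ + 1ξ₂ = 0.47 × 544.1 = 255.7 → ξ₂ = 218.2 kmol/h.
Outlet amounts (n = n₀ + Σ ν·ξ):
  A: 544.1 − 1(37.54) − 1(218.2) = 288.4
  D: 0 + 2(37.54) = 75.09
  E: 0 + 1(218.2) = 218.2
Total out = 581.6 kmol/h; y_E = 218.2 / 581.6 = 0.3751.

0.375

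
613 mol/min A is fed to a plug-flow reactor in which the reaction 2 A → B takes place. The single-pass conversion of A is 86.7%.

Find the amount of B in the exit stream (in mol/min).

266 mol/min

A reacted = 0.867 × 613 = 531.5 mol/min; ν_A = −2, so ξ = 531.5/2 = 265.7 mol/min.
Outlet amounts (n = n₀ + ν ξ):
  A: 613 − 2(265.7) = 81.53
  B: 0 + 1(265.7) = 265.7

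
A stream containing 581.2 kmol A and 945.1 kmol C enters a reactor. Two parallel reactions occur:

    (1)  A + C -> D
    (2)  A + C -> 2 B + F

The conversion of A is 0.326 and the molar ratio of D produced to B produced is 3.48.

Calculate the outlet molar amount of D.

166 kmol

Conversion of A: A consumed = 0.326 × 581.2 = 189.5 kmol = 1ξ₁ + 1ξ₂.
Selectivity: 1ξ₁ / (2ξ₂) = 3.48 → ξ₁ = 6.96 ξ₂.
Substitute: (1·6.96 + 1) ξ₂ = 189.5 → ξ₂ = 23.8 kmol, ξ₁ = 165.7 kmol.
Outlet amounts (n = n₀ + Σ ν·ξ):
  A: 581.2 − 1(165.7) − 1(23.8) = 391.7
  C: 945.1 − 1(165.7) − 1(23.8) = 755.6
  D: 0 + 1(165.7) = 165.7
  B: 0 + 2(23.8) = 47.61
  F: 0 + 1(23.8) = 23.8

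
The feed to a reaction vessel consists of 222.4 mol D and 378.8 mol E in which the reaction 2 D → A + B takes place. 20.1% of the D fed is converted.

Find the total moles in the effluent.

D reacted = 0.201 × 222.4 = 44.7 mol; ν_D = −2, so ξ = 44.7/2 = 22.35 mol.
Outlet amounts (n = n₀ + ν ξ):
  D: 222.4 − 2(22.35) = 177.7
  A: 0 + 1(22.35) = 22.35
  B: 0 + 1(22.35) = 22.35
  E: 378.8 (inert)
Total out = 177.7 + 22.35 + 22.35 + 378.8 = 601.2 mol.

601 mol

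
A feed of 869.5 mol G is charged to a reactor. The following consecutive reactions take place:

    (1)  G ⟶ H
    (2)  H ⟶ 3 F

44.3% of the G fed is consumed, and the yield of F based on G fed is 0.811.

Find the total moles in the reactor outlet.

Conversion of G: G consumed = 1ξ₁ = 0.443 × 869.5 → ξ₁ = 385.2 mol.
Yield of F: 3ξ₂ / 869.5 = 0.811 → ξ₂ = 235.1 mol.
Outlet amounts (n = n₀ + Σ ν·ξ):
  G: 869.5 − 1(385.2) = 484.3
  H: 0 + 1(385.2) − 1(235.1) = 150.1
  F: 0 + 3(235.1) = 705.2
Total out = 484.3 + 150.1 + 705.2 = 1340 mol.

1340 mol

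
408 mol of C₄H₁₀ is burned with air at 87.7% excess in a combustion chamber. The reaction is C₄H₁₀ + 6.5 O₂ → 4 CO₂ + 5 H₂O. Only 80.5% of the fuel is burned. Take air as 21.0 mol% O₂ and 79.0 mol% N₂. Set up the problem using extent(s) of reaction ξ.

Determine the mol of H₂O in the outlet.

Stoichiometric O₂ = 6.5 × 408 = 2652 mol; O₂ fed = 2652 × 1.877 = 4978 mol.
N₂ fed = 4978 × 79/21 = 18730 mol.
Fuel reacted = 0.805 × 408 → ξ = 328.4 mol.
Outlet (n = n₀ + ν ξ):
  C₄H₁₀: 408 − 1(328.4) = 79.56
  O₂: 4978 − 6.5(328.4) = 2843
  N₂: 18730 (inert)
  CO₂: 0 + 4(328.4) = 1314
  H₂O: 0 + 5(328.4) = 1642

1640 mol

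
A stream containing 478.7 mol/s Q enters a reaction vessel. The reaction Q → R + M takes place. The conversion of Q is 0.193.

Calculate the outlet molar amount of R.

92.4 mol/s

Q reacted = 0.193 × 478.7 = 92.39 mol/s; ν_Q = −1, so ξ = 92.39/1 = 92.39 mol/s.
Outlet amounts (n = n₀ + ν ξ):
  Q: 478.7 − 1(92.39) = 386.3
  R: 0 + 1(92.39) = 92.39
  M: 0 + 1(92.39) = 92.39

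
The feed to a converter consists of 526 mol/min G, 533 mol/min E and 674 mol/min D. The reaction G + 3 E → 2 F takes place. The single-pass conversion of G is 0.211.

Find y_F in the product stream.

0.147

G reacted = 0.211 × 526 = 111 mol/min; ν_G = −1, so ξ = 111/1 = 111 mol/min.
Outlet amounts (n = n₀ + ν ξ):
  G: 526 − 1(111) = 415
  E: 533 − 3(111) = 200
  F: 0 + 2(111) = 222
  D: 674 (inert)
Total out = 1511 mol/min; y_F = 222 / 1511 = 0.1469.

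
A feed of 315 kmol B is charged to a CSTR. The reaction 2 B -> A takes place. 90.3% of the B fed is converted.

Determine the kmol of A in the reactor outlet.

B reacted = 0.903 × 315 = 284.4 kmol; ν_B = −2, so ξ = 284.4/2 = 142.2 kmol.
Outlet amounts (n = n₀ + ν ξ):
  B: 315 − 2(142.2) = 30.56
  A: 0 + 1(142.2) = 142.2

142 kmol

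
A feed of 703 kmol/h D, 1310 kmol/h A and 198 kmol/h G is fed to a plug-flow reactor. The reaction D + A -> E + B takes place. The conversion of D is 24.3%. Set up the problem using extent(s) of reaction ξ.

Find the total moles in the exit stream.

2210 kmol/h

D reacted = 0.243 × 703 = 170.8 kmol/h; ν_D = −1, so ξ = 170.8/1 = 170.8 kmol/h.
Outlet amounts (n = n₀ + ν ξ):
  D: 703 − 1(170.8) = 532.2
  A: 1310 − 1(170.8) = 1139
  E: 0 + 1(170.8) = 170.8
  B: 0 + 1(170.8) = 170.8
  G: 198 (inert)
Total out = 532.2 + 1139 + 170.8 + 170.8 + 198 = 2211 kmol/h.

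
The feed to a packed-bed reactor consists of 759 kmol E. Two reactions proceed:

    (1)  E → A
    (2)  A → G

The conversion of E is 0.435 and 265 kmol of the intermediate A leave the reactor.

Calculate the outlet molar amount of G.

65.2 kmol

Conversion of E: E consumed = 1ξ₁ = 0.435 × 759 → ξ₁ = 330.2 kmol.
A balance: n_A = 0 + 1ξ₁ − 1ξ₂ = 265 → ξ₂ = (1·330.2 − 265)/1 = 65.17 kmol.
Outlet amounts (n = n₀ + Σ ν·ξ):
  E: 759 − 1(330.2) = 428.8
  A: 0 + 1(330.2) − 1(65.17) = 265
  G: 0 + 1(65.17) = 65.17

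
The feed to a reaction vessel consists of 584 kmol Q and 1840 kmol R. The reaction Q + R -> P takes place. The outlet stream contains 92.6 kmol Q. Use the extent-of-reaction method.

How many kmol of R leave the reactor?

For Q: n = n₀ − 1ξ → 92.6 = 584 − 1ξ, giving ξ = 491.4 kmol.
Outlet amounts (n = n₀ + ν ξ):
  Q: 584 − 1(491.4) = 92.6
  R: 1840 − 1(491.4) = 1349
  P: 0 + 1(491.4) = 491.4

1350 kmol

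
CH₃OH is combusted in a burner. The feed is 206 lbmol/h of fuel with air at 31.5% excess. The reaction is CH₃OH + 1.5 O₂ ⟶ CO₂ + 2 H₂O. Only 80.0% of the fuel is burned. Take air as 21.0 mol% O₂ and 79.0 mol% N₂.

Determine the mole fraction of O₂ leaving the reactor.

Stoichiometric O₂ = 1.5 × 206 = 309 lbmol/h; O₂ fed = 309 × 1.315 = 406.3 lbmol/h.
N₂ fed = 406.3 × 79/21 = 1529 lbmol/h.
Fuel reacted = 0.8 × 206 → ξ = 164.8 lbmol/h.
Outlet (n = n₀ + ν ξ):
  CH₃OH: 206 − 1(164.8) = 41.2
  O₂: 406.3 − 1.5(164.8) = 159.1
  N₂: 1529 (inert)
  CO₂: 0 + 1(164.8) = 164.8
  H₂O: 0 + 2(164.8) = 329.6
Total out = 2223 lbmol/h; y_O₂ = 159.1 / 2223 = 0.07158.

0.0716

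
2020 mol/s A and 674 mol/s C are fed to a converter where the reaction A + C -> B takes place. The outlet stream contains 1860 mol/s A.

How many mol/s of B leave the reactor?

160 mol/s

For A: n = n₀ − 1ξ → 1860 = 2020 − 1ξ, giving ξ = 160 mol/s.
Outlet amounts (n = n₀ + ν ξ):
  A: 2020 − 1(160) = 1860
  C: 674 − 1(160) = 514
  B: 0 + 1(160) = 160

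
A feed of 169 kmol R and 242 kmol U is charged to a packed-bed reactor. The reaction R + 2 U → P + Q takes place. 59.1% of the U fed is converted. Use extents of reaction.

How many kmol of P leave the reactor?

U reacted = 0.591 × 242 = 143 kmol; ν_U = −2, so ξ = 143/2 = 71.51 kmol.
Outlet amounts (n = n₀ + ν ξ):
  R: 169 − 1(71.51) = 97.49
  U: 242 − 2(71.51) = 98.98
  P: 0 + 1(71.51) = 71.51
  Q: 0 + 1(71.51) = 71.51

71.5 kmol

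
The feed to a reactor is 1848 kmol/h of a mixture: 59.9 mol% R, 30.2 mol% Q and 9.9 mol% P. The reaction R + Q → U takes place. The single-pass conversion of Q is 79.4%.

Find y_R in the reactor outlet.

Q reacted = 0.794 × 558.1 = 443.1 kmol/h; ν_Q = −1, so ξ = 443.1/1 = 443.1 kmol/h.
Outlet amounts (n = n₀ + ν ξ):
  R: 1107 − 1(443.1) = 663.8
  Q: 558.1 − 1(443.1) = 115
  U: 0 + 1(443.1) = 443.1
  P: 183 (inert)
Total out = 1405 kmol/h; y_R = 663.8 / 1405 = 0.4725.

0.473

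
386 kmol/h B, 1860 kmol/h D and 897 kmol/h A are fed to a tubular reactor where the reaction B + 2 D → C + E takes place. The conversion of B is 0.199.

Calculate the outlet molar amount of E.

76.8 kmol/h

B reacted = 0.199 × 386 = 76.81 kmol/h; ν_B = −1, so ξ = 76.81/1 = 76.81 kmol/h.
Outlet amounts (n = n₀ + ν ξ):
  B: 386 − 1(76.81) = 309.2
  D: 1860 − 2(76.81) = 1706
  C: 0 + 1(76.81) = 76.81
  E: 0 + 1(76.81) = 76.81
  A: 897 (inert)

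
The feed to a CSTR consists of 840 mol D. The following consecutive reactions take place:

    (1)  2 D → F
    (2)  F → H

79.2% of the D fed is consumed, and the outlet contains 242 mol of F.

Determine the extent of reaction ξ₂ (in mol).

ξ₂ = 90.6 mol

Conversion of D: D consumed = 2ξ₁ = 0.792 × 840 → ξ₁ = 332.6 mol.
F balance: n_F = 0 + 1ξ₁ − 1ξ₂ = 242 → ξ₂ = (1·332.6 − 242)/1 = 90.64 mol.
Outlet amounts (n = n₀ + Σ ν·ξ):
  D: 840 − 2(332.6) = 174.7
  F: 0 + 1(332.6) − 1(90.64) = 242
  H: 0 + 1(90.64) = 90.64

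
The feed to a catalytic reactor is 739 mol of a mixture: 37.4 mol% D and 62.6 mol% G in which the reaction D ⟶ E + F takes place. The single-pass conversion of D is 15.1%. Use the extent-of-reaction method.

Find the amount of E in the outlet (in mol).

D reacted = 0.151 × 276.4 = 41.73 mol; ν_D = −1, so ξ = 41.73/1 = 41.73 mol.
Outlet amounts (n = n₀ + ν ξ):
  D: 276.4 − 1(41.73) = 234.7
  E: 0 + 1(41.73) = 41.73
  F: 0 + 1(41.73) = 41.73
  G: 462.6 (inert)

41.7 mol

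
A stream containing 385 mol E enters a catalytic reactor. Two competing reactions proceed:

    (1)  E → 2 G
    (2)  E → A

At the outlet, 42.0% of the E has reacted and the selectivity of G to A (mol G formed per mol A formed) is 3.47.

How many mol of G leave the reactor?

205 mol

Conversion of E: E consumed = 0.42 × 385 = 161.7 mol = 1ξ₁ + 1ξ₂.
Selectivity: 2ξ₁ / (1ξ₂) = 3.47 → ξ₁ = 1.735 ξ₂.
Substitute: (1·1.735 + 1) ξ₂ = 161.7 → ξ₂ = 59.12 mol, ξ₁ = 102.6 mol.
Outlet amounts (n = n₀ + Σ ν·ξ):
  E: 385 − 1(102.6) − 1(59.12) = 223.3
  G: 0 + 2(102.6) = 205.2
  A: 0 + 1(59.12) = 59.12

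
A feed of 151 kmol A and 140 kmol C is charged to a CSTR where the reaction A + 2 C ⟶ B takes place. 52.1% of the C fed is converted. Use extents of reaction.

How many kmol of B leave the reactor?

C reacted = 0.521 × 140 = 72.94 kmol; ν_C = −2, so ξ = 72.94/2 = 36.47 kmol.
Outlet amounts (n = n₀ + ν ξ):
  A: 151 − 1(36.47) = 114.5
  C: 140 − 2(36.47) = 67.06
  B: 0 + 1(36.47) = 36.47

36.5 kmol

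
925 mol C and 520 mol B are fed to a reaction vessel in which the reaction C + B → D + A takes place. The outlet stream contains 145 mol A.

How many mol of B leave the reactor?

375 mol

For A: n = n₀ + 1ξ → 145 = 0 + 1ξ, giving ξ = 145 mol.
Outlet amounts (n = n₀ + ν ξ):
  C: 925 − 1(145) = 780
  B: 520 − 1(145) = 375
  D: 0 + 1(145) = 145
  A: 0 + 1(145) = 145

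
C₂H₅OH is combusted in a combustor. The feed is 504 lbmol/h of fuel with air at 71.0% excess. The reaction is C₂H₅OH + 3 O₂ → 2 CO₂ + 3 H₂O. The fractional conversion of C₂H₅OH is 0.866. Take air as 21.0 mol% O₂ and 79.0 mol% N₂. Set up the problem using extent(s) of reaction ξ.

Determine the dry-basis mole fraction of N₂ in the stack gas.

0.814

Stoichiometric O₂ = 3 × 504 = 1512 lbmol/h; O₂ fed = 1512 × 1.710 = 2586 lbmol/h.
N₂ fed = 2586 × 79/21 = 9726 lbmol/h.
Fuel reacted = 0.866 × 504 → ξ = 436.5 lbmol/h.
Outlet (n = n₀ + ν ξ):
  C₂H₅OH: 504 − 1(436.5) = 67.54
  O₂: 2586 − 3(436.5) = 1276
  N₂: 9726 (inert)
  CO₂: 0 + 2(436.5) = 872.9
  H₂O: 0 + 3(436.5) = 1309
Dry total = 11940 lbmol/h; y_N₂ (dry) = 9726 / 11940 = 0.8144.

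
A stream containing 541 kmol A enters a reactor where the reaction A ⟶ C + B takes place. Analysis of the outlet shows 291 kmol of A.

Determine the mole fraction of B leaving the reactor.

0.316

For A: n = n₀ − 1ξ → 291 = 541 − 1ξ, giving ξ = 250 kmol.
Outlet amounts (n = n₀ + ν ξ):
  A: 541 − 1(250) = 291
  C: 0 + 1(250) = 250
  B: 0 + 1(250) = 250
Total out = 791 kmol; y_B = 250 / 791 = 0.3161.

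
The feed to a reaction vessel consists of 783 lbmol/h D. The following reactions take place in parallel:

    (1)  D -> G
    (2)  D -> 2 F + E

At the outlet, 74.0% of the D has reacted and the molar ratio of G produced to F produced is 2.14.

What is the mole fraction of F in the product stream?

0.219

Conversion of D: D consumed = 0.74 × 783 = 579.4 lbmol/h = 1ξ₁ + 1ξ₂.
Selectivity: 1ξ₁ / (2ξ₂) = 2.14 → ξ₁ = 4.28 ξ₂.
Substitute: (1·4.28 + 1) ξ₂ = 579.4 → ξ₂ = 109.7 lbmol/h, ξ₁ = 469.7 lbmol/h.
Outlet amounts (n = n₀ + Σ ν·ξ):
  D: 783 − 1(469.7) − 1(109.7) = 203.6
  G: 0 + 1(469.7) = 469.7
  F: 0 + 2(109.7) = 219.5
  E: 0 + 1(109.7) = 109.7
Total out = 1002 lbmol/h; y_F = 219.5 / 1002 = 0.2189.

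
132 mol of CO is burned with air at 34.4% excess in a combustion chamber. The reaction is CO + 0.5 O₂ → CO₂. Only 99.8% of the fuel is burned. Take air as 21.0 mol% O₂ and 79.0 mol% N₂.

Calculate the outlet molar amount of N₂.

Stoichiometric O₂ = 0.5 × 132 = 66 mol; O₂ fed = 66 × 1.344 = 88.7 mol.
N₂ fed = 88.7 × 79/21 = 333.7 mol.
Fuel reacted = 0.998 × 132 → ξ = 131.7 mol.
Outlet (n = n₀ + ν ξ):
  CO: 132 − 1(131.7) = 0.264
  O₂: 88.7 − 0.5(131.7) = 22.84
  N₂: 333.7 (inert)
  CO₂: 0 + 1(131.7) = 131.7

334 mol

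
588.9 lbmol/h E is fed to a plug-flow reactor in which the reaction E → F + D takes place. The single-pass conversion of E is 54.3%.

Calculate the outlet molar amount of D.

320 lbmol/h

E reacted = 0.543 × 588.9 = 319.8 lbmol/h; ν_E = −1, so ξ = 319.8/1 = 319.8 lbmol/h.
Outlet amounts (n = n₀ + ν ξ):
  E: 588.9 − 1(319.8) = 269.1
  F: 0 + 1(319.8) = 319.8
  D: 0 + 1(319.8) = 319.8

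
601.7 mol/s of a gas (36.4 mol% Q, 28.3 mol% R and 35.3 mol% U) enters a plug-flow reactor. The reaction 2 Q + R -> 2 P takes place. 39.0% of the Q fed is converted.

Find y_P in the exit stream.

0.153

Q reacted = 0.39 × 219 = 85.42 mol/s; ν_Q = −2, so ξ = 85.42/2 = 42.71 mol/s.
Outlet amounts (n = n₀ + ν ξ):
  Q: 219 − 2(42.71) = 133.6
  R: 170.3 − 1(42.71) = 127.6
  P: 0 + 2(42.71) = 85.42
  U: 212.4 (inert)
Total out = 559 mol/s; y_P = 85.42 / 559 = 0.1528.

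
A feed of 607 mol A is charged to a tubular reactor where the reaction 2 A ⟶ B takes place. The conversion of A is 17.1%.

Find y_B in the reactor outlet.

A reacted = 0.171 × 607 = 103.8 mol; ν_A = −2, so ξ = 103.8/2 = 51.9 mol.
Outlet amounts (n = n₀ + ν ξ):
  A: 607 − 2(51.9) = 503.2
  B: 0 + 1(51.9) = 51.9
Total out = 555.1 mol; y_B = 51.9 / 555.1 = 0.09349.

0.0935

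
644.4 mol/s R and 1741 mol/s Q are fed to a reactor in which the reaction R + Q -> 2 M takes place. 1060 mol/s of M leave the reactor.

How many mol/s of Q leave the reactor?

1210 mol/s

For M: n = n₀ + 2ξ → 1060 = 0 + 2ξ, giving ξ = 530 mol/s.
Outlet amounts (n = n₀ + ν ξ):
  R: 644.4 − 1(530) = 114.4
  Q: 1741 − 1(530) = 1211
  M: 0 + 2(530) = 1060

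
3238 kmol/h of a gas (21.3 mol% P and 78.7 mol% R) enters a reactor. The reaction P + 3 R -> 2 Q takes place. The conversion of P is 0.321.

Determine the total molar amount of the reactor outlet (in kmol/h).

2800 kmol/h

P reacted = 0.321 × 689.7 = 221.4 kmol/h; ν_P = −1, so ξ = 221.4/1 = 221.4 kmol/h.
Outlet amounts (n = n₀ + ν ξ):
  P: 689.7 − 1(221.4) = 468.3
  R: 2548 − 3(221.4) = 1884
  Q: 0 + 2(221.4) = 442.8
Total out = 468.3 + 1884 + 442.8 = 2795 kmol/h.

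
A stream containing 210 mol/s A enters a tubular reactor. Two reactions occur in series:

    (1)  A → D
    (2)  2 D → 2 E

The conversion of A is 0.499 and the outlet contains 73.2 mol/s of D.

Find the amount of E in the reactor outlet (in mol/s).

Conversion of A: A consumed = 1ξ₁ = 0.499 × 210 → ξ₁ = 104.8 mol/s.
D balance: n_D = 0 + 1ξ₁ − 2ξ₂ = 73.2 → ξ₂ = (1·104.8 − 73.2)/2 = 15.8 mol/s.
Outlet amounts (n = n₀ + Σ ν·ξ):
  A: 210 − 1(104.8) = 105.2
  D: 0 + 1(104.8) − 2(15.8) = 73.2
  E: 0 + 2(15.8) = 31.59

31.6 mol/s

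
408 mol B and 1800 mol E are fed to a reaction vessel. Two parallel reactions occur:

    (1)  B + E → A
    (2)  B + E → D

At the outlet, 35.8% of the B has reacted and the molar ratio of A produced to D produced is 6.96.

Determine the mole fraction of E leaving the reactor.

Conversion of B: B consumed = 0.358 × 408 = 146.1 mol = 1ξ₁ + 1ξ₂.
Selectivity: 1ξ₁ / (1ξ₂) = 6.96 → ξ₁ = 6.96 ξ₂.
Substitute: (1·6.96 + 1) ξ₂ = 146.1 → ξ₂ = 18.35 mol, ξ₁ = 127.7 mol.
Outlet amounts (n = n₀ + Σ ν·ξ):
  B: 408 − 1(127.7) − 1(18.35) = 261.9
  E: 1800 − 1(127.7) − 1(18.35) = 1654
  A: 0 + 1(127.7) = 127.7
  D: 0 + 1(18.35) = 18.35
Total out = 2062 mol; y_E = 1654 / 2062 = 0.8021.

0.802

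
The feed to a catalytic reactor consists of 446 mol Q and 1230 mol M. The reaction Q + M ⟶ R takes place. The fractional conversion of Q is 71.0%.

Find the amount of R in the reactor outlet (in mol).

Q reacted = 0.71 × 446 = 316.7 mol; ν_Q = −1, so ξ = 316.7/1 = 316.7 mol.
Outlet amounts (n = n₀ + ν ξ):
  Q: 446 − 1(316.7) = 129.3
  M: 1230 − 1(316.7) = 913.3
  R: 0 + 1(316.7) = 316.7

317 mol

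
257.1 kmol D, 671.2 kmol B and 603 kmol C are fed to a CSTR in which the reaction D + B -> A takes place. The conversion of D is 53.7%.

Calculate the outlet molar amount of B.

533 kmol

D reacted = 0.537 × 257.1 = 138.1 kmol; ν_D = −1, so ξ = 138.1/1 = 138.1 kmol.
Outlet amounts (n = n₀ + ν ξ):
  D: 257.1 − 1(138.1) = 119
  B: 671.2 − 1(138.1) = 533.1
  A: 0 + 1(138.1) = 138.1
  C: 603 (inert)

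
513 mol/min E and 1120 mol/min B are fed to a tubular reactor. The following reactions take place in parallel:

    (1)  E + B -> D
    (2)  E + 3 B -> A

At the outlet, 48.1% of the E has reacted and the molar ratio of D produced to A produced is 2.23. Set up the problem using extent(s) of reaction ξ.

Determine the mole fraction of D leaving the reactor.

0.138

Conversion of E: E consumed = 0.481 × 513 = 246.8 mol/min = 1ξ₁ + 1ξ₂.
Selectivity: 1ξ₁ / (1ξ₂) = 2.23 → ξ₁ = 2.23 ξ₂.
Substitute: (1·2.23 + 1) ξ₂ = 246.8 → ξ₂ = 76.39 mol/min, ξ₁ = 170.4 mol/min.
Outlet amounts (n = n₀ + Σ ν·ξ):
  E: 513 − 1(170.4) − 1(76.39) = 266.2
  B: 1120 − 1(170.4) − 3(76.39) = 720.5
  D: 0 + 1(170.4) = 170.4
  A: 0 + 1(76.39) = 76.39
Total out = 1233 mol/min; y_D = 170.4 / 1233 = 0.1381.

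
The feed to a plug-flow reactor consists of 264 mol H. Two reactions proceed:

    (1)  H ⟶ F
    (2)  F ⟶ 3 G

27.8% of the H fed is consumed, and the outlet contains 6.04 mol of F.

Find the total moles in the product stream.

Conversion of H: H consumed = 1ξ₁ = 0.278 × 264 → ξ₁ = 73.39 mol.
F balance: n_F = 0 + 1ξ₁ − 1ξ₂ = 6.04 → ξ₂ = (1·73.39 − 6.04)/1 = 67.35 mol.
Outlet amounts (n = n₀ + Σ ν·ξ):
  H: 264 − 1(73.39) = 190.6
  F: 0 + 1(73.39) − 1(67.35) = 6.04
  G: 0 + 3(67.35) = 202.1
Total out = 190.6 + 6.04 + 202.1 = 398.7 mol.

399 mol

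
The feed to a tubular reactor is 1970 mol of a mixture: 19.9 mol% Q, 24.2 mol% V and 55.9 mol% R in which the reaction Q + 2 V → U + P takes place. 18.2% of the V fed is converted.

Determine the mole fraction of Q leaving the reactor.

V reacted = 0.182 × 476.7 = 86.77 mol; ν_V = −2, so ξ = 86.77/2 = 43.38 mol.
Outlet amounts (n = n₀ + ν ξ):
  Q: 392 − 1(43.38) = 348.6
  V: 476.7 − 2(43.38) = 390
  U: 0 + 1(43.38) = 43.38
  P: 0 + 1(43.38) = 43.38
  R: 1101 (inert)
Total out = 1927 mol; y_Q = 348.6 / 1927 = 0.181.

0.181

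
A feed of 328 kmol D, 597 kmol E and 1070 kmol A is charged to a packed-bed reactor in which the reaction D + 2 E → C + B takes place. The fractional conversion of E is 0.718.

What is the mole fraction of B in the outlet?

0.12

E reacted = 0.718 × 597 = 428.6 kmol; ν_E = −2, so ξ = 428.6/2 = 214.3 kmol.
Outlet amounts (n = n₀ + ν ξ):
  D: 328 − 1(214.3) = 113.7
  E: 597 − 2(214.3) = 168.4
  C: 0 + 1(214.3) = 214.3
  B: 0 + 1(214.3) = 214.3
  A: 1070 (inert)
Total out = 1781 kmol; y_B = 214.3 / 1781 = 0.1204.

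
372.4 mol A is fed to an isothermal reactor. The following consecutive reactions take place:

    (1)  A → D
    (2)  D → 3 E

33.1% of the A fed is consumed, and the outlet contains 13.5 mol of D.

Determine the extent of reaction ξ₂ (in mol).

ξ₂ = 110 mol

Conversion of A: A consumed = 1ξ₁ = 0.331 × 372.4 → ξ₁ = 123.3 mol.
D balance: n_D = 0 + 1ξ₁ − 1ξ₂ = 13.5 → ξ₂ = (1·123.3 − 13.5)/1 = 109.8 mol.
Outlet amounts (n = n₀ + Σ ν·ξ):
  A: 372.4 − 1(123.3) = 249.1
  D: 0 + 1(123.3) − 1(109.8) = 13.5
  E: 0 + 3(109.8) = 329.3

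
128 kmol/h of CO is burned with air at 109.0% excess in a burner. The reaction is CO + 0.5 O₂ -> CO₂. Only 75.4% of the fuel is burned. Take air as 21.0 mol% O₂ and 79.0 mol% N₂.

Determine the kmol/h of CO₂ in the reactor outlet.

Stoichiometric O₂ = 0.5 × 128 = 64 kmol/h; O₂ fed = 64 × 2.090 = 133.8 kmol/h.
N₂ fed = 133.8 × 79/21 = 503.2 kmol/h.
Fuel reacted = 0.754 × 128 → ξ = 96.51 kmol/h.
Outlet (n = n₀ + ν ξ):
  CO: 128 − 1(96.51) = 31.49
  O₂: 133.8 − 0.5(96.51) = 85.5
  N₂: 503.2 (inert)
  CO₂: 0 + 1(96.51) = 96.51

96.5 kmol/h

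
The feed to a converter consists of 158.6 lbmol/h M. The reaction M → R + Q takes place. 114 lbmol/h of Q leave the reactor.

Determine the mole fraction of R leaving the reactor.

For Q: n = n₀ + 1ξ → 114 = 0 + 1ξ, giving ξ = 114 lbmol/h.
Outlet amounts (n = n₀ + ν ξ):
  M: 158.6 − 1(114) = 44.6
  R: 0 + 1(114) = 114
  Q: 0 + 1(114) = 114
Total out = 272.6 lbmol/h; y_R = 114 / 272.6 = 0.4182.

0.418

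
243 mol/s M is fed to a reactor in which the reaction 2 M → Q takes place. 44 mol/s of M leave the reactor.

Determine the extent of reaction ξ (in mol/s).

For M: n = n₀ − 2ξ → 44 = 243 − 2ξ, giving ξ = 99.5 mol/s.
Outlet amounts (n = n₀ + ν ξ):
  M: 243 − 2(99.5) = 44
  Q: 0 + 1(99.5) = 99.5

ξ = 99.5 mol/s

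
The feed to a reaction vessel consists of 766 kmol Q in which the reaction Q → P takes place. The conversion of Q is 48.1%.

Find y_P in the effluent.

Q reacted = 0.481 × 766 = 368.4 kmol; ν_Q = −1, so ξ = 368.4/1 = 368.4 kmol.
Outlet amounts (n = n₀ + ν ξ):
  Q: 766 − 1(368.4) = 397.6
  P: 0 + 1(368.4) = 368.4
Total out = 766 kmol; y_P = 368.4 / 766 = 0.481.

0.481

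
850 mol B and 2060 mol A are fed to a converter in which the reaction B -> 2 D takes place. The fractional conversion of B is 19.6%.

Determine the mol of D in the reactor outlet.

B reacted = 0.196 × 850 = 166.6 mol; ν_B = −1, so ξ = 166.6/1 = 166.6 mol.
Outlet amounts (n = n₀ + ν ξ):
  B: 850 − 1(166.6) = 683.4
  D: 0 + 2(166.6) = 333.2
  A: 2060 (inert)

333 mol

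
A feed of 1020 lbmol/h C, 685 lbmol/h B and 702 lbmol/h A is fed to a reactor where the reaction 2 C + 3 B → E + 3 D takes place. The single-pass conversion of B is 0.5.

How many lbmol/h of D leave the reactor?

B reacted = 0.5 × 685 = 342.5 lbmol/h; ν_B = −3, so ξ = 342.5/3 = 114.2 lbmol/h.
Outlet amounts (n = n₀ + ν ξ):
  C: 1020 − 2(114.2) = 791.7
  B: 685 − 3(114.2) = 342.5
  E: 0 + 1(114.2) = 114.2
  D: 0 + 3(114.2) = 342.5
  A: 702 (inert)

342 lbmol/h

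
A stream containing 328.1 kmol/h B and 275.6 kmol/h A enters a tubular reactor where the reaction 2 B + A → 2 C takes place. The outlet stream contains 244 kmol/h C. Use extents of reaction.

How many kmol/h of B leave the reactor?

84.1 kmol/h

For C: n = n₀ + 2ξ → 244 = 0 + 2ξ, giving ξ = 122 kmol/h.
Outlet amounts (n = n₀ + ν ξ):
  B: 328.1 − 2(122) = 84.1
  A: 275.6 − 1(122) = 153.6
  C: 0 + 2(122) = 244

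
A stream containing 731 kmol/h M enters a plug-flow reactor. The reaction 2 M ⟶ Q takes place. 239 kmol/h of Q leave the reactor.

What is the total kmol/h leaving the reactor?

492 kmol/h

For Q: n = n₀ + 1ξ → 239 = 0 + 1ξ, giving ξ = 239 kmol/h.
Outlet amounts (n = n₀ + ν ξ):
  M: 731 − 2(239) = 253
  Q: 0 + 1(239) = 239
Total out = 253 + 239 = 492 kmol/h.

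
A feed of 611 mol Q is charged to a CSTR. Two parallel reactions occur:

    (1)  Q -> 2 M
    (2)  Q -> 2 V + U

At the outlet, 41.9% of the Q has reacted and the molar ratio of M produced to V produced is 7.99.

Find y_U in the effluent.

0.0318

Conversion of Q: Q consumed = 0.419 × 611 = 256 mol = 1ξ₁ + 1ξ₂.
Selectivity: 2ξ₁ / (2ξ₂) = 7.99 → ξ₁ = 7.99 ξ₂.
Substitute: (1·7.99 + 1) ξ₂ = 256 → ξ₂ = 28.48 mol, ξ₁ = 227.5 mol.
Outlet amounts (n = n₀ + Σ ν·ξ):
  Q: 611 − 1(227.5) − 1(28.48) = 355
  M: 0 + 2(227.5) = 455.1
  V: 0 + 2(28.48) = 56.95
  U: 0 + 1(28.48) = 28.48
Total out = 895.5 mol; y_U = 28.48 / 895.5 = 0.0318.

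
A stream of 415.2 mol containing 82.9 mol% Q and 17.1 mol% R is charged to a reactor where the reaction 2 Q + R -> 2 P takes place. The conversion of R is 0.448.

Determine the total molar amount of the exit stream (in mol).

383 mol

R reacted = 0.448 × 71 = 31.81 mol; ν_R = −1, so ξ = 31.81/1 = 31.81 mol.
Outlet amounts (n = n₀ + ν ξ):
  Q: 344.2 − 2(31.81) = 280.6
  R: 71 − 1(31.81) = 39.19
  P: 0 + 2(31.81) = 63.62
Total out = 280.6 + 39.19 + 63.62 = 383.4 mol.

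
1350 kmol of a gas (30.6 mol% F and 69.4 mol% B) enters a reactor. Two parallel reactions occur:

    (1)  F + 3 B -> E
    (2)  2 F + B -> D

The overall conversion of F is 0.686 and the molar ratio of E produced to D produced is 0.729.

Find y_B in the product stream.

0.662

Conversion of F: F consumed = 0.686 × 413.1 = 283.4 kmol = 1ξ₁ + 2ξ₂.
Selectivity: 1ξ₁ / (1ξ₂) = 0.729 → ξ₁ = 0.729 ξ₂.
Substitute: (1·0.729 + 2) ξ₂ = 283.4 → ξ₂ = 103.8 kmol, ξ₁ = 75.7 kmol.
Outlet amounts (n = n₀ + Σ ν·ξ):
  F: 413.1 − 1(75.7) − 2(103.8) = 129.7
  B: 936.9 − 3(75.7) − 1(103.8) = 606
  E: 0 + 1(75.7) = 75.7
  D: 0 + 1(103.8) = 103.8
Total out = 915.2 kmol; y_B = 606 / 915.2 = 0.6621.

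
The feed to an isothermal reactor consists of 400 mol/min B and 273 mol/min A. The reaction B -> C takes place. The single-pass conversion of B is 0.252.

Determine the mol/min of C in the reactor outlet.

B reacted = 0.252 × 400 = 100.8 mol/min; ν_B = −1, so ξ = 100.8/1 = 100.8 mol/min.
Outlet amounts (n = n₀ + ν ξ):
  B: 400 − 1(100.8) = 299.2
  C: 0 + 1(100.8) = 100.8
  A: 273 (inert)

101 mol/min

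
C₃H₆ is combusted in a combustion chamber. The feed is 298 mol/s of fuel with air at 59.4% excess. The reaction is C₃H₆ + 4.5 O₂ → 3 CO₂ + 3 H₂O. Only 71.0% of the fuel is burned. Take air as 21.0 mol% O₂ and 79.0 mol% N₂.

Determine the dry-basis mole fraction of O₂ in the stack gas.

Stoichiometric O₂ = 4.5 × 298 = 1341 mol/s; O₂ fed = 1341 × 1.594 = 2138 mol/s.
N₂ fed = 2138 × 79/21 = 8041 mol/s.
Fuel reacted = 0.71 × 298 → ξ = 211.6 mol/s.
Outlet (n = n₀ + ν ξ):
  C₃H₆: 298 − 1(211.6) = 86.42
  O₂: 2138 − 4.5(211.6) = 1185
  N₂: 8041 (inert)
  CO₂: 0 + 3(211.6) = 634.7
  H₂O: 0 + 3(211.6) = 634.7
Dry total = 9948 mol/s; y_O₂ (dry) = 1185 / 9948 = 0.1192.

0.119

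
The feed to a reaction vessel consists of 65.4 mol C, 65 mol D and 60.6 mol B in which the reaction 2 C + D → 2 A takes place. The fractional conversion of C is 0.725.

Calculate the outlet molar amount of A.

47.4 mol

C reacted = 0.725 × 65.4 = 47.41 mol; ν_C = −2, so ξ = 47.41/2 = 23.71 mol.
Outlet amounts (n = n₀ + ν ξ):
  C: 65.4 − 2(23.71) = 17.99
  D: 65 − 1(23.71) = 41.29
  A: 0 + 2(23.71) = 47.41
  B: 60.6 (inert)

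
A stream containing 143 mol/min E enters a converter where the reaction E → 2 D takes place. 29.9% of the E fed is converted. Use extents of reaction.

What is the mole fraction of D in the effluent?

E reacted = 0.299 × 143 = 42.76 mol/min; ν_E = −1, so ξ = 42.76/1 = 42.76 mol/min.
Outlet amounts (n = n₀ + ν ξ):
  E: 143 − 1(42.76) = 100.2
  D: 0 + 2(42.76) = 85.51
Total out = 185.8 mol/min; y_D = 85.51 / 185.8 = 0.4604.

0.46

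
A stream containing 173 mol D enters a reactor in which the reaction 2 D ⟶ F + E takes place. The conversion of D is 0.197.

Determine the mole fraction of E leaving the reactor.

0.0985

D reacted = 0.197 × 173 = 34.08 mol; ν_D = −2, so ξ = 34.08/2 = 17.04 mol.
Outlet amounts (n = n₀ + ν ξ):
  D: 173 − 2(17.04) = 138.9
  F: 0 + 1(17.04) = 17.04
  E: 0 + 1(17.04) = 17.04
Total out = 173 mol; y_E = 17.04 / 173 = 0.0985.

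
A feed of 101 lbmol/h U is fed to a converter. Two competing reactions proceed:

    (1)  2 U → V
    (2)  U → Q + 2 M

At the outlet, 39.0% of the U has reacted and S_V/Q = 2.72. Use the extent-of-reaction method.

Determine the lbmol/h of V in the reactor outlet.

16.6 lbmol/h

Conversion of U: U consumed = 0.39 × 101 = 39.39 lbmol/h = 2ξ₁ + 1ξ₂.
Selectivity: 1ξ₁ / (1ξ₂) = 2.72 → ξ₁ = 2.72 ξ₂.
Substitute: (2·2.72 + 1) ξ₂ = 39.39 → ξ₂ = 6.116 lbmol/h, ξ₁ = 16.64 lbmol/h.
Outlet amounts (n = n₀ + Σ ν·ξ):
  U: 101 − 2(16.64) − 1(6.116) = 61.61
  V: 0 + 1(16.64) = 16.64
  Q: 0 + 1(6.116) = 6.116
  M: 0 + 2(6.116) = 12.23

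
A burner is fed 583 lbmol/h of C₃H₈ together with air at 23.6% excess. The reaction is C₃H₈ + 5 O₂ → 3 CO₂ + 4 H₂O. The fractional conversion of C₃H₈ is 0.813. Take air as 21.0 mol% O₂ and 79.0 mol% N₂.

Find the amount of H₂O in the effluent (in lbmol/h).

Stoichiometric O₂ = 5 × 583 = 2915 lbmol/h; O₂ fed = 2915 × 1.236 = 3603 lbmol/h.
N₂ fed = 3603 × 79/21 = 13550 lbmol/h.
Fuel reacted = 0.813 × 583 → ξ = 474 lbmol/h.
Outlet (n = n₀ + ν ξ):
  C₃H₈: 583 − 1(474) = 109
  O₂: 3603 − 5(474) = 1233
  N₂: 13550 (inert)
  CO₂: 0 + 3(474) = 1422
  H₂O: 0 + 4(474) = 1896

1900 lbmol/h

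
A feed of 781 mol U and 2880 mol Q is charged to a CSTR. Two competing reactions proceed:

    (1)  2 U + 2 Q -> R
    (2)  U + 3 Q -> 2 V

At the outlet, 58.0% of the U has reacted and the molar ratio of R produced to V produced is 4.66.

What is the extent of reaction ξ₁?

ξ₁ = 215 mol

Conversion of U: U consumed = 0.58 × 781 = 453 mol = 2ξ₁ + 1ξ₂.
Selectivity: 1ξ₁ / (2ξ₂) = 4.66 → ξ₁ = 9.32 ξ₂.
Substitute: (2·9.32 + 1) ξ₂ = 453 → ξ₂ = 23.06 mol, ξ₁ = 215 mol.
Outlet amounts (n = n₀ + Σ ν·ξ):
  U: 781 − 2(215) − 1(23.06) = 328
  Q: 2880 − 2(215) − 3(23.06) = 2381
  R: 0 + 1(215) = 215
  V: 0 + 2(23.06) = 46.13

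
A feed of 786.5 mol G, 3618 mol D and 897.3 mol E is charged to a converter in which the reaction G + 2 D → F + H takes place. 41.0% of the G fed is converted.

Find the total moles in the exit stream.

G reacted = 0.41 × 786.5 = 322.5 mol; ν_G = −1, so ξ = 322.5/1 = 322.5 mol.
Outlet amounts (n = n₀ + ν ξ):
  G: 786.5 − 1(322.5) = 464
  D: 3618 − 2(322.5) = 2973
  F: 0 + 1(322.5) = 322.5
  H: 0 + 1(322.5) = 322.5
  E: 897.3 (inert)
Total out = 464 + 2973 + 322.5 + 322.5 + 897.3 = 4979 mol.

4980 mol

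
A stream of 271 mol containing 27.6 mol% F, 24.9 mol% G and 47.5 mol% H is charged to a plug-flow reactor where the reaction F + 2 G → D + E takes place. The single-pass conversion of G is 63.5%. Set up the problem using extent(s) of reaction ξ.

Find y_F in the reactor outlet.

0.214

G reacted = 0.635 × 67.48 = 42.85 mol; ν_G = −2, so ξ = 42.85/2 = 21.42 mol.
Outlet amounts (n = n₀ + ν ξ):
  F: 74.8 − 1(21.42) = 53.37
  G: 67.48 − 2(21.42) = 24.63
  D: 0 + 1(21.42) = 21.42
  E: 0 + 1(21.42) = 21.42
  H: 128.7 (inert)
Total out = 249.6 mol; y_F = 53.37 / 249.6 = 0.2138.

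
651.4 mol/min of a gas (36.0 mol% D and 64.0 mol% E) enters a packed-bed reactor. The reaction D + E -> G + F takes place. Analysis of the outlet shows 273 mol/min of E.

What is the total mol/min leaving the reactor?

For E: n = n₀ − 1ξ → 273 = 416.9 − 1ξ, giving ξ = 143.9 mol/min.
Outlet amounts (n = n₀ + ν ξ):
  D: 234.5 − 1(143.9) = 90.61
  E: 416.9 − 1(143.9) = 273
  G: 0 + 1(143.9) = 143.9
  F: 0 + 1(143.9) = 143.9
Total out = 90.61 + 273 + 143.9 + 143.9 = 651.4 mol/min.

651 mol/min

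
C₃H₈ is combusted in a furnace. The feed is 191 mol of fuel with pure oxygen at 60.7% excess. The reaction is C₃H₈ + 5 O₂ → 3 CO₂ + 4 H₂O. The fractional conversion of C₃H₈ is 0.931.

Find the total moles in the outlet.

Stoichiometric O₂ = 5 × 191 = 955 mol; O₂ fed = 955 × 1.607 = 1535 mol.
Fuel reacted = 0.931 × 191 → ξ = 177.8 mol.
Outlet (n = n₀ + ν ξ):
  C₃H₈: 191 − 1(177.8) = 13.18
  O₂: 1535 − 5(177.8) = 645.6
  CO₂: 0 + 3(177.8) = 533.5
  H₂O: 0 + 4(177.8) = 711.3
Total out = 13.18 + 645.6 + 533.5 + 711.3 = 1904 mol.

1900 mol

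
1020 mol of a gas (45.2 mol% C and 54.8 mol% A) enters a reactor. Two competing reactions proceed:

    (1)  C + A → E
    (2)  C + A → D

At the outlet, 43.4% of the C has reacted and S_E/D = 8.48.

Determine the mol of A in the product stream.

359 mol

Conversion of C: C consumed = 0.434 × 461 = 200.1 mol = 1ξ₁ + 1ξ₂.
Selectivity: 1ξ₁ / (1ξ₂) = 8.48 → ξ₁ = 8.48 ξ₂.
Substitute: (1·8.48 + 1) ξ₂ = 200.1 → ξ₂ = 21.11 mol, ξ₁ = 179 mol.
Outlet amounts (n = n₀ + Σ ν·ξ):
  C: 461 − 1(179) − 1(21.11) = 260.9
  A: 559 − 1(179) − 1(21.11) = 358.9
  E: 0 + 1(179) = 179
  D: 0 + 1(21.11) = 21.11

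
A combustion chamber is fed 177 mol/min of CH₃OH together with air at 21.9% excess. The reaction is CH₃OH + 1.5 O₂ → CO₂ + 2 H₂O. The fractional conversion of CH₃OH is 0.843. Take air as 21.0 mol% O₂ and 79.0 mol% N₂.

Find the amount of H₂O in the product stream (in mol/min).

Stoichiometric O₂ = 1.5 × 177 = 265.5 mol/min; O₂ fed = 265.5 × 1.219 = 323.6 mol/min.
N₂ fed = 323.6 × 79/21 = 1218 mol/min.
Fuel reacted = 0.843 × 177 → ξ = 149.2 mol/min.
Outlet (n = n₀ + ν ξ):
  CH₃OH: 177 − 1(149.2) = 27.79
  O₂: 323.6 − 1.5(149.2) = 99.83
  N₂: 1218 (inert)
  CO₂: 0 + 1(149.2) = 149.2
  H₂O: 0 + 2(149.2) = 298.4

298 mol/min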